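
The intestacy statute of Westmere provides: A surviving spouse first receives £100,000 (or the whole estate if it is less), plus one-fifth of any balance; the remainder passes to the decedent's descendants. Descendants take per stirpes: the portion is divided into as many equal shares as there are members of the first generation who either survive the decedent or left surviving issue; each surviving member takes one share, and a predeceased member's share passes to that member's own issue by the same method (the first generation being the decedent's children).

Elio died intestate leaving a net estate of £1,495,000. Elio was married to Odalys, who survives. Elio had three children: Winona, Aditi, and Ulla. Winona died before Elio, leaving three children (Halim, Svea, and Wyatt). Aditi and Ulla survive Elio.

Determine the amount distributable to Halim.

Halim receives £124,000.

Odalys first takes £100,000, leaving a balance of £1,395,000. Odalys then takes one-fifth of the balance (£279,000), for a total of £379,000. The remaining £1,116,000 passes to the descendants.
The descendants' portion (£1,116,000) is divided into 3 shares of £372,000: Aditi and Ulla each take £372,000; Winona's £372,000 share passes to Winona's issue.
Winona's share (£372,000) is divided into 3 shares of £124,000: Halim, Svea, and Wyatt each take £124,000.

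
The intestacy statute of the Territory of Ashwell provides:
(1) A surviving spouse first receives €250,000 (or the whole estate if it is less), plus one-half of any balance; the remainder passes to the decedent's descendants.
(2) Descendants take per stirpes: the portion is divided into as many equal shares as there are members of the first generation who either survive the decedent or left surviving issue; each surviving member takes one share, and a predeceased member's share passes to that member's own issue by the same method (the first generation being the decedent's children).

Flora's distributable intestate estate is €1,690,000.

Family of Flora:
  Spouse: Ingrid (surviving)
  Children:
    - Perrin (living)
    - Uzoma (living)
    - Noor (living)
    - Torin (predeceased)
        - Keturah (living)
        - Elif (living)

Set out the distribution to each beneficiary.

Ingrid first takes €250,000, leaving a balance of €1,440,000. Ingrid then takes one-half of the balance (€720,000), for a total of €970,000. The remaining €720,000 passes to the descendants.
The descendants' portion (€720,000) is divided into 4 shares of €180,000: Perrin, Uzoma, and Noor each take €180,000; Torin's €180,000 share passes to Torin's issue.
Torin's share (€180,000) is divided into 2 shares of €90,000: Keturah and Elif each take €90,000.

Ingrid: €970,000; Perrin: €180,000; Uzoma: €180,000; Noor: €180,000; Keturah: €90,000; Elif: €90,000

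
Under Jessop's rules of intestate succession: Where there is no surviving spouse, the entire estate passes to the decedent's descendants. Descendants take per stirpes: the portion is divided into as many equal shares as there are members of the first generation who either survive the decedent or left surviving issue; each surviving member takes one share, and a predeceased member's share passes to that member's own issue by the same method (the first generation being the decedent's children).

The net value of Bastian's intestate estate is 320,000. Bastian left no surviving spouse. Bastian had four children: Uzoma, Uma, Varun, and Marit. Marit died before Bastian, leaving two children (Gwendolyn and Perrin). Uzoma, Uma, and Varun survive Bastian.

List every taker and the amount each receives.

Uzoma: 80,000; Uma: 80,000; Varun: 80,000; Gwendolyn: 40,000; Perrin: 40,000

The entire 320,000 passes to the descendants.
That amount (320,000) is divided into 4 shares of 80,000: Uzoma, Uma, and Varun each take 80,000; Marit's 80,000 share passes to Marit's issue.
Marit's share (80,000) is divided into 2 shares of 40,000: Gwendolyn and Perrin each take 40,000.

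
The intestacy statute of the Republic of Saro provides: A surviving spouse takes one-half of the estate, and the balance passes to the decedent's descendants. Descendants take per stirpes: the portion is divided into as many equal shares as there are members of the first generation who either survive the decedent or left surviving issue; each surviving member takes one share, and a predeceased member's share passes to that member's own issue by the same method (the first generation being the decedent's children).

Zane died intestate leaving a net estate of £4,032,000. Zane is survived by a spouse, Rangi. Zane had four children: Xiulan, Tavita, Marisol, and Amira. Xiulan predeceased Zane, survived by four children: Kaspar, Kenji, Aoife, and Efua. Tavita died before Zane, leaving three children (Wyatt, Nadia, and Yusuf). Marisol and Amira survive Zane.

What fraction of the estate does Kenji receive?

Rangi takes one-half of £4,032,000 = £2,016,000. The remaining £2,016,000 passes to the descendants.
The descendants' portion (£2,016,000) is divided into 4 shares of £504,000: Marisol and Amira each take £504,000; Xiulan's £504,000 share passes to Xiulan's issue; Tavita's £504,000 share passes to Tavita's issue.
Xiulan's share (£504,000) is divided into 4 shares of £126,000: Kaspar, Kenji, Aoife, and Efua each take £126,000.
Tavita's share (£504,000) is divided into 3 shares of £168,000: Wyatt, Nadia, and Yusuf each take £168,000.

Kenji receives 1/32 of the estate.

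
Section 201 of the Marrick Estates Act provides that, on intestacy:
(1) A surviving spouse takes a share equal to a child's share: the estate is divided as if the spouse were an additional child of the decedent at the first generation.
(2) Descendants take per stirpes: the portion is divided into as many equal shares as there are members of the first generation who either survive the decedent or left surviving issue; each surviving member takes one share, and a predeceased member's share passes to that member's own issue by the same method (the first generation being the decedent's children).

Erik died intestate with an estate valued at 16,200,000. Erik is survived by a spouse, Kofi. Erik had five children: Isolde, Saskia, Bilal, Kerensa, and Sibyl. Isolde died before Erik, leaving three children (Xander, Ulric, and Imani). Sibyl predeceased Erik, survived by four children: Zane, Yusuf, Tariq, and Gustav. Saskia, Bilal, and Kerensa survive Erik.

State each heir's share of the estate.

The spouse counts as an additional share at the children's level, so there are 6 primary shares of 2,700,000. Kofi takes one such share (2,700,000).
The children's combined portion (13,500,000) is divided into 5 shares of 2,700,000: Saskia, Bilal, and Kerensa each take 2,700,000; Isolde's 2,700,000 share passes to Isolde's issue; Sibyl's 2,700,000 share passes to Sibyl's issue.
Isolde's share (2,700,000) is divided into 3 shares of 900,000: Xander, Ulric, and Imani each take 900,000.
Sibyl's share (2,700,000) is divided into 4 shares of 675,000: Zane, Yusuf, Tariq, and Gustav each take 675,000.

Kofi: 2,700,000; Xander: 900,000; Ulric: 900,000; Imani: 900,000; Saskia: 2,700,000; Bilal: 2,700,000; Kerensa: 2,700,000; Zane: 675,000; Yusuf: 675,000; Tariq: 675,000; Gustav: 675,000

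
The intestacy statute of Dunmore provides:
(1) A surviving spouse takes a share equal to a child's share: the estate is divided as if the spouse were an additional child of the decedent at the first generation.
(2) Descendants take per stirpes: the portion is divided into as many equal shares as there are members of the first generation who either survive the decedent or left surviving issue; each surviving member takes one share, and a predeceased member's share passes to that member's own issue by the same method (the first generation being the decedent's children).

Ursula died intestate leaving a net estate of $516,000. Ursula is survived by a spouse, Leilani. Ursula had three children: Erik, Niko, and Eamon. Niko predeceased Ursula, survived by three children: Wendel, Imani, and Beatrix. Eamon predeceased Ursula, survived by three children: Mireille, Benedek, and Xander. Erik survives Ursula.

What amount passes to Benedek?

Benedek receives $43,000.

The spouse counts as an additional share at the children's level, so there are 4 primary shares of $129,000. Leilani takes one such share ($129,000).
The children's combined portion ($387,000) is divided into 3 shares of $129,000: Erik takes $129,000; Niko's $129,000 share passes to Niko's issue; Eamon's $129,000 share passes to Eamon's issue.
Niko's share ($129,000) is divided into 3 shares of $43,000: Wendel, Imani, and Beatrix each take $43,000.
Eamon's share ($129,000) is divided into 3 shares of $43,000: Mireille, Benedek, and Xander each take $43,000.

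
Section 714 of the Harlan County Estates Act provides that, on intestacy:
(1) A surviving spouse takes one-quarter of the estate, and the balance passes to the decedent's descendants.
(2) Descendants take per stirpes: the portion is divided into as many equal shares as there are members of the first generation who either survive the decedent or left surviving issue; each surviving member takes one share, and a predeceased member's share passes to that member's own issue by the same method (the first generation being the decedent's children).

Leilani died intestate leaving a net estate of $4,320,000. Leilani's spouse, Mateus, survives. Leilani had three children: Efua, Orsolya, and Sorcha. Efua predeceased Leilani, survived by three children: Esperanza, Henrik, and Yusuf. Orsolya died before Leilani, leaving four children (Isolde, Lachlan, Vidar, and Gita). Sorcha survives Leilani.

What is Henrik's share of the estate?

Mateus takes one-quarter of $4,320,000 = $1,080,000. The remaining $3,240,000 passes to the descendants.
The descendants' portion ($3,240,000) is divided into 3 shares of $1,080,000: Sorcha takes $1,080,000; Efua's $1,080,000 share passes to Efua's issue; Orsolya's $1,080,000 share passes to Orsolya's issue.
Efua's share ($1,080,000) is divided into 3 shares of $360,000: Esperanza, Henrik, and Yusuf each take $360,000.
Orsolya's share ($1,080,000) is divided into 4 shares of $270,000: Isolde, Lachlan, Vidar, and Gita each take $270,000.

Henrik receives $360,000.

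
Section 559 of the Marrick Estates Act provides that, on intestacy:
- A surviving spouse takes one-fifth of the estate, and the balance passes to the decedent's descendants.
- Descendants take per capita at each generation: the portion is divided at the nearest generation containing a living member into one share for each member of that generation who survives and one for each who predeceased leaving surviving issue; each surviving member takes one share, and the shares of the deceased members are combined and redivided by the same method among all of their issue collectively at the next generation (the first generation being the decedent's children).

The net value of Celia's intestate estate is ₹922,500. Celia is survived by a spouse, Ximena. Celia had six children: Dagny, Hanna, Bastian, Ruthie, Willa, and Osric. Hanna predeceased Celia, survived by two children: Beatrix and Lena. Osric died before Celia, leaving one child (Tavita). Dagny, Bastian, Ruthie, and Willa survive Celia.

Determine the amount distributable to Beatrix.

Ximena takes one-fifth of ₹922,500 = ₹184,500. The remaining ₹738,000 passes to the descendants.
The descendants' portion (₹738,000) is divided at the children's generation into 6 shares of ₹123,000. Dagny, Bastian, Ruthie, and Willa each take ₹123,000. The 2 shares of the deceased (Hanna and Osric) are combined into a pool of ₹246,000.
That pool (₹246,000) is divided at the grandchildren's generation equally among Beatrix, Lena, and Tavita: ₹82,000 each.

Beatrix receives ₹82,000.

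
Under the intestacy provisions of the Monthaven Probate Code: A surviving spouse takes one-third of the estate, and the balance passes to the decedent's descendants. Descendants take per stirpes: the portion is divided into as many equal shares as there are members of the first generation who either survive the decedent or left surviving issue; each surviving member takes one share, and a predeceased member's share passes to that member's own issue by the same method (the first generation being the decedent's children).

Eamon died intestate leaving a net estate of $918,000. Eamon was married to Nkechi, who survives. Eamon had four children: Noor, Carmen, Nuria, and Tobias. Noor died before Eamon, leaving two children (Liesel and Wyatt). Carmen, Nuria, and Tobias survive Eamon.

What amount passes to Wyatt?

Wyatt receives $76,500.

Nkechi takes one-third of $918,000 = $306,000. The remaining $612,000 passes to the descendants.
The descendants' portion ($612,000) is divided into 4 shares of $153,000: Carmen, Nuria, and Tobias each take $153,000; Noor's $153,000 share passes to Noor's issue.
Noor's share ($153,000) is divided into 2 shares of $76,500: Liesel and Wyatt each take $76,500.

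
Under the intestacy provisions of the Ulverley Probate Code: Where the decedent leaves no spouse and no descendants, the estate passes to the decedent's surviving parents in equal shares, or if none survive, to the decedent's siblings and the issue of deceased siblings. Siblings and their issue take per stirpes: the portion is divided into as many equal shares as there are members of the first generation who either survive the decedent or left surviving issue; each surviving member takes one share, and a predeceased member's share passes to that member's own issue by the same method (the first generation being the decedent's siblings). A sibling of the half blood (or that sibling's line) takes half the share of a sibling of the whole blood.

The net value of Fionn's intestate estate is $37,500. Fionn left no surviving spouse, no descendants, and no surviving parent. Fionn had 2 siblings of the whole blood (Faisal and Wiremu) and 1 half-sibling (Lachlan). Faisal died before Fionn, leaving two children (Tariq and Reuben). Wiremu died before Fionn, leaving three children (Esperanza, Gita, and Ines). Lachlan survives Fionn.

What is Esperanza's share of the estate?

Esperanza receives $5,000.

The entire $37,500 passes to the siblings and their issue.
Counting each half-blood sibling's line as half a unit, there are 5/2 units in $37,500, so one unit is $15,000. Whole-blood lines (Faisal and Wiremu) take $15,000 each; half-blood lines (Lachlan) take $7,500 each.
Faisal's share ($15,000) is divided into 2 shares of $7,500: Tariq and Reuben each take $7,500.
Wiremu's share ($15,000) is divided into 3 shares of $5,000: Esperanza, Gita, and Ines each take $5,000.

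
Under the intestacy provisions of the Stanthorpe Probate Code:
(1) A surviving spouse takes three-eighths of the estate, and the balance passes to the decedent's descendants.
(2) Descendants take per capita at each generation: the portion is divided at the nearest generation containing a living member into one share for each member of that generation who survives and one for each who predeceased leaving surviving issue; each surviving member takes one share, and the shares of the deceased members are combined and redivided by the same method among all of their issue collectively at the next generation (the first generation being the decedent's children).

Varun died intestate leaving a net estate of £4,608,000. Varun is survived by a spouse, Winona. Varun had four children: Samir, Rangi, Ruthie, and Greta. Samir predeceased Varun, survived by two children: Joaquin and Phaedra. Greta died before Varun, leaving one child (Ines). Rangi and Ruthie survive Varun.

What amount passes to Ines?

Ines receives £480,000.

Winona takes three-eighths of £4,608,000 = £1,728,000. The remaining £2,880,000 passes to the descendants.
The descendants' portion (£2,880,000) is divided at the children's generation into 4 shares of £720,000. Rangi and Ruthie each take £720,000. The 2 shares of the deceased (Samir and Greta) are combined into a pool of £1,440,000.
That pool (£1,440,000) is divided at the grandchildren's generation equally among Joaquin, Phaedra, and Ines: £480,000 each.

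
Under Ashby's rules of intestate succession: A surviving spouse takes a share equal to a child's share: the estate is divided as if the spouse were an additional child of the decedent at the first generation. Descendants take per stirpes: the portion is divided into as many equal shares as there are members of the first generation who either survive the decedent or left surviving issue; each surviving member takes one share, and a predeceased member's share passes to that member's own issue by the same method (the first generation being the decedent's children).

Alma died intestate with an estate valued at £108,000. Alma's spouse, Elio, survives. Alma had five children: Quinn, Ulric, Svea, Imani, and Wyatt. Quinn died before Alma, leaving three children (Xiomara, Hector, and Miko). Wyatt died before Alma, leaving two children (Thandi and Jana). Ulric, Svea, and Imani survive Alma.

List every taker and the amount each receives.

Elio: £18,000; Xiomara: £6,000; Hector: £6,000; Miko: £6,000; Ulric: £18,000; Svea: £18,000; Imani: £18,000; Thandi: £9,000; Jana: £9,000

The spouse counts as an additional share at the children's level, so there are 6 primary shares of £18,000. Elio takes one such share (£18,000).
The children's combined portion (£90,000) is divided into 5 shares of £18,000: Ulric, Svea, and Imani each take £18,000; Quinn's £18,000 share passes to Quinn's issue; Wyatt's £18,000 share passes to Wyatt's issue.
Quinn's share (£18,000) is divided into 3 shares of £6,000: Xiomara, Hector, and Miko each take £6,000.
Wyatt's share (£18,000) is divided into 2 shares of £9,000: Thandi and Jana each take £9,000.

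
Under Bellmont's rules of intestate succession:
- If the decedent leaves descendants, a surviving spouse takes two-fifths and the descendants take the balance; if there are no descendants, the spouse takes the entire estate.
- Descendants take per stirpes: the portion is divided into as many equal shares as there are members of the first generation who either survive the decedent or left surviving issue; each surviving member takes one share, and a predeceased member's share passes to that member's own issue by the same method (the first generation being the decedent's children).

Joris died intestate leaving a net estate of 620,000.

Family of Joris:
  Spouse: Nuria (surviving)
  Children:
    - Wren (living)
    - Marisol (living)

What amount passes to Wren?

Wren receives 186,000.

Nuria takes two-fifths of 620,000 = 248,000. The remaining 372,000 passes to the descendants.
The descendants' portion (372,000) is divided into 2 shares of 186,000: Wren and Marisol each take 186,000.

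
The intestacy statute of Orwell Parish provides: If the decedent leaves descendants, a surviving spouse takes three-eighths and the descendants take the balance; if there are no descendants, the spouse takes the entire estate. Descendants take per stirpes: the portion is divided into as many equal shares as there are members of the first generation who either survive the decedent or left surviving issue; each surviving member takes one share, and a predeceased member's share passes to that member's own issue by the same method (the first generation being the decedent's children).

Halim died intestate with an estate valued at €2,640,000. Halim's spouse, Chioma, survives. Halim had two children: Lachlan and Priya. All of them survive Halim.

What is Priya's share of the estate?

Chioma takes three-eighths of €2,640,000 = €990,000. The remaining €1,650,000 passes to the descendants.
The descendants' portion (€1,650,000) is divided into 2 shares of €825,000: Lachlan and Priya each take €825,000.

Priya receives €825,000.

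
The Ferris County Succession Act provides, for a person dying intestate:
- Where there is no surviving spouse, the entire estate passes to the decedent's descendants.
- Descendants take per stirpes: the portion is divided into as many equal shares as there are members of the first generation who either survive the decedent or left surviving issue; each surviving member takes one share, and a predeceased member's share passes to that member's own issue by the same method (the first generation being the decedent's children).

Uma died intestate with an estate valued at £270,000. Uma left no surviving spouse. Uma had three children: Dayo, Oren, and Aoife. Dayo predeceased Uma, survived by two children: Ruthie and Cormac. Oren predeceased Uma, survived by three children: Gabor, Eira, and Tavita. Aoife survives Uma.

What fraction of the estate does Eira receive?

Eira receives 1/9 of the estate.

The entire £270,000 passes to the descendants.
That amount (£270,000) is divided into 3 shares of £90,000: Aoife takes £90,000; Dayo's £90,000 share passes to Dayo's issue; Oren's £90,000 share passes to Oren's issue.
Dayo's share (£90,000) is divided into 2 shares of £45,000: Ruthie and Cormac each take £45,000.
Oren's share (£90,000) is divided into 3 shares of £30,000: Gabor, Eira, and Tavita each take £30,000.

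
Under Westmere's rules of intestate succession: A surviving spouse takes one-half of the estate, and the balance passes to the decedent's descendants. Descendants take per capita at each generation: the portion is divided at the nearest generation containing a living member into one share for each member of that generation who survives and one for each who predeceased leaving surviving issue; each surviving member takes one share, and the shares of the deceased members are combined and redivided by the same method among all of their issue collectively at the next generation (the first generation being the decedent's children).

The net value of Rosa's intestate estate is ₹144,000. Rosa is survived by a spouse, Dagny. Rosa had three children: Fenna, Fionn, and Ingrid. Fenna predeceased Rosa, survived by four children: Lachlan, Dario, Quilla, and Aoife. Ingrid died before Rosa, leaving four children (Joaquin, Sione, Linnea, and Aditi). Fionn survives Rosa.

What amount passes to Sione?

Dagny takes one-half of ₹144,000 = ₹72,000. The remaining ₹72,000 passes to the descendants.
The descendants' portion (₹72,000) is divided at the children's generation into 3 shares of ₹24,000. Fionn takes ₹24,000. The 2 shares of the deceased (Fenna and Ingrid) are combined into a pool of ₹48,000.
That pool (₹48,000) is divided at the grandchildren's generation equally among Lachlan, Dario, Quilla, Aoife, Joaquin, Sione, Linnea, and Aditi: ₹6,000 each.

Sione receives ₹6,000.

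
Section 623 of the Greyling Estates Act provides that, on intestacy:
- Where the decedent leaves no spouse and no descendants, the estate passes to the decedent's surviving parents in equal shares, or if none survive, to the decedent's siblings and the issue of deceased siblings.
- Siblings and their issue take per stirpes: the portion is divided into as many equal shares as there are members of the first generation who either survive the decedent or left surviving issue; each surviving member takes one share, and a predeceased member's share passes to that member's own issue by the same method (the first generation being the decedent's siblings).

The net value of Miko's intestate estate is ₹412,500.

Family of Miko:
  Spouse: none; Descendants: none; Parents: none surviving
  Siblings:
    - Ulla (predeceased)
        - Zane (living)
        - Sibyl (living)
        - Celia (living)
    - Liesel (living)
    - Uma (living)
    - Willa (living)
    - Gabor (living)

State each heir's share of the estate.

The entire ₹412,500 passes to the siblings and their issue.
That amount (₹412,500) is divided into 5 shares of ₹82,500: Liesel, Uma, Willa, and Gabor each take ₹82,500; Ulla's ₹82,500 share passes to Ulla's issue.
Ulla's share (₹82,500) is divided into 3 shares of ₹27,500: Zane, Sibyl, and Celia each take ₹27,500.

Zane: ₹27,500; Sibyl: ₹27,500; Celia: ₹27,500; Liesel: ₹82,500; Uma: ₹82,500; Willa: ₹82,500; Gabor: ₹82,500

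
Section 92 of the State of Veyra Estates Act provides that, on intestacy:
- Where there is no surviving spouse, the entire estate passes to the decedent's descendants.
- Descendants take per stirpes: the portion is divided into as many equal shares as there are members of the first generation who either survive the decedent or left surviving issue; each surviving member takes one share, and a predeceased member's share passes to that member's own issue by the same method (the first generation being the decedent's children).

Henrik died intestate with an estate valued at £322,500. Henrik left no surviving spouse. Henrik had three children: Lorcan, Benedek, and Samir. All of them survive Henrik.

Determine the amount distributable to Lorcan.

The entire £322,500 passes to the descendants.
That amount (£322,500) is divided into 3 shares of £107,500: Lorcan, Benedek, and Samir each take £107,500.

Lorcan receives £107,500.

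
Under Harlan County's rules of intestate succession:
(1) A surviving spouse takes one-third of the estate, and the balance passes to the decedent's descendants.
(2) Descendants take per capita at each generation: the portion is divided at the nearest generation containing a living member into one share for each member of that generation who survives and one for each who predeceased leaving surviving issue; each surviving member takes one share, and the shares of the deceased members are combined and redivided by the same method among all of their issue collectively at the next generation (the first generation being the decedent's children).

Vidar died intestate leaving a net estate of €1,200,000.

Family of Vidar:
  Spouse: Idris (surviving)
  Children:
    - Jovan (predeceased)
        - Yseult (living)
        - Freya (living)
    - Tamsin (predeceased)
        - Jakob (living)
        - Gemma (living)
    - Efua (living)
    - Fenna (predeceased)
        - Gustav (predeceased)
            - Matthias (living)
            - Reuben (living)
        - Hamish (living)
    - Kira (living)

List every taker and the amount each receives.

Idris: €400,000; Yseult: €80,000; Freya: €80,000; Jakob: €80,000; Gemma: €80,000; Efua: €160,000; Matthias: €40,000; Reuben: €40,000; Hamish: €80,000; Kira: €160,000

Idris takes one-third of €1,200,000 = €400,000. The remaining €800,000 passes to the descendants.
The descendants' portion (€800,000) is divided at the children's generation into 5 shares of €160,000. Efua and Kira each take €160,000. The 3 shares of the deceased (Jovan, Tamsin, and Fenna) are combined into a pool of €480,000.
That pool (€480,000) is divided at the grandchildren's generation into 6 shares of €80,000. Yseult, Freya, Jakob, Gemma, and Hamish each take €80,000. The remaining share for the deceased Gustav (€80,000) is carried to the next generation.
That pool (€80,000) is divided at the great-grandchildren's generation equally among Matthias and Reuben: €40,000 each.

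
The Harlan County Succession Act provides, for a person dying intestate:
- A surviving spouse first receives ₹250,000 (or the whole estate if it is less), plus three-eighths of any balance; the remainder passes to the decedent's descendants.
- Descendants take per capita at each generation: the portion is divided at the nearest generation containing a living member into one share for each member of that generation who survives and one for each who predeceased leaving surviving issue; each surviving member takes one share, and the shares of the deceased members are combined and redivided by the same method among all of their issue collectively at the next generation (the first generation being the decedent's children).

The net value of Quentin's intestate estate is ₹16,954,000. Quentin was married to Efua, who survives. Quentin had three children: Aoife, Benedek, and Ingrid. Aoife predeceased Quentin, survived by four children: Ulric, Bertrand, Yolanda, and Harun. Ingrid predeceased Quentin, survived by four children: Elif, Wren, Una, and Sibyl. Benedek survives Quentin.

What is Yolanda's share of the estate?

Yolanda receives ₹870,000.

Efua first takes ₹250,000, leaving a balance of ₹16,704,000. Efua then takes three-eighths of the balance (₹6,264,000), for a total of ₹6,514,000. The remaining ₹10,440,000 passes to the descendants.
The descendants' portion (₹10,440,000) is divided at the children's generation into 3 shares of ₹3,480,000. Benedek takes ₹3,480,000. The 2 shares of the deceased (Aoife and Ingrid) are combined into a pool of ₹6,960,000.
That pool (₹6,960,000) is divided at the grandchildren's generation equally among Ulric, Bertrand, Yolanda, Harun, Elif, Wren, Una, and Sibyl: ₹870,000 each.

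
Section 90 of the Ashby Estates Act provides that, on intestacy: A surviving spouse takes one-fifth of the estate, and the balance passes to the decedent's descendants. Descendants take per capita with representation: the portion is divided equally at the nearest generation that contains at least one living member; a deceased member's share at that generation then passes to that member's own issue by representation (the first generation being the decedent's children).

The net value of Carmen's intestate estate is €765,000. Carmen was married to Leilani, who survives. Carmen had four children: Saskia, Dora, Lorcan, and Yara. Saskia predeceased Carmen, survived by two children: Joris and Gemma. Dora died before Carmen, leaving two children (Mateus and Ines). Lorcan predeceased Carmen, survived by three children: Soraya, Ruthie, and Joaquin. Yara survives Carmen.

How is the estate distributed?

Leilani takes one-fifth of €765,000 = €153,000. The remaining €612,000 passes to the descendants.
The descendants' portion (€612,000) is divided into 4 shares of €153,000: Yara takes €153,000; Saskia's €153,000 share passes to Saskia's issue; Dora's €153,000 share passes to Dora's issue; Lorcan's €153,000 share passes to Lorcan's issue.
Saskia's share (€153,000) is divided into 2 shares of €76,500: Joris and Gemma each take €76,500.
Dora's share (€153,000) is divided into 2 shares of €76,500: Mateus and Ines each take €76,500.
Lorcan's share (€153,000) is divided into 3 shares of €51,000: Soraya, Ruthie, and Joaquin each take €51,000.

Leilani: €153,000; Joris: €76,500; Gemma: €76,500; Mateus: €76,500; Ines: €76,500; Soraya: €51,000; Ruthie: €51,000; Joaquin: €51,000; Yara: €153,000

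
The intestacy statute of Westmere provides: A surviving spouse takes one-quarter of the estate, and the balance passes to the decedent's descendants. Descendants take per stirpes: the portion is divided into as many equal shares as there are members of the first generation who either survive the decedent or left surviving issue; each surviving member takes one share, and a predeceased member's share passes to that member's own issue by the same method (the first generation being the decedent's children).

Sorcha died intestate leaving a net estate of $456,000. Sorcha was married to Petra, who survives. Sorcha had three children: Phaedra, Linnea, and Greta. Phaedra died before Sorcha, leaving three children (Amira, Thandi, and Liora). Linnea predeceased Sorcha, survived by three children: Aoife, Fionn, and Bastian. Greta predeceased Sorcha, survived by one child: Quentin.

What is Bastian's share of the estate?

Petra takes one-quarter of $456,000 = $114,000. The remaining $342,000 passes to the descendants.
The descendants' portion ($342,000) is divided into 3 shares of $114,000: Phaedra's $114,000 share passes to Phaedra's issue; Linnea's $114,000 share passes to Linnea's issue; Greta's $114,000 share passes to Greta's issue.
Phaedra's share ($114,000) is divided into 3 shares of $38,000: Amira, Thandi, and Liora each take $38,000.
Linnea's share ($114,000) is divided into 3 shares of $38,000: Aoife, Fionn, and Bastian each take $38,000.
Greta's share ($114,000) passes entirely to Quentin.

Bastian receives $38,000.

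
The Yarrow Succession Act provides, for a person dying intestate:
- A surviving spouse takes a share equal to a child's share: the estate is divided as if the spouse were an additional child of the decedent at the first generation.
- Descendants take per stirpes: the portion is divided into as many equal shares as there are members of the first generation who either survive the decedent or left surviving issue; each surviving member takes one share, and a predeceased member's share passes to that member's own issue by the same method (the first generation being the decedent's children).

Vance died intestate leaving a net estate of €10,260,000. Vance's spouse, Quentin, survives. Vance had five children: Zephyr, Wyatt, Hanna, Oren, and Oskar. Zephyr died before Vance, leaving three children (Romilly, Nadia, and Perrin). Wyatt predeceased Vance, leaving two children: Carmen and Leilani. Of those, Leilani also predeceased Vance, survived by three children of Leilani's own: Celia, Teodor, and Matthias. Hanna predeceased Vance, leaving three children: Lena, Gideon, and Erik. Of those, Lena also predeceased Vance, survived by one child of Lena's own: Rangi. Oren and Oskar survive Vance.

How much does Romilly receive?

The spouse counts as an additional share at the children's level, so there are 6 primary shares of €1,710,000. Quentin takes one such share (€1,710,000).
The children's combined portion (€8,550,000) is divided into 5 shares of €1,710,000: Oren and Oskar each take €1,710,000; Zephyr's €1,710,000 share passes to Zephyr's issue; Wyatt's €1,710,000 share passes to Wyatt's issue; Hanna's €1,710,000 share passes to Hanna's issue.
Zephyr's share (€1,710,000) is divided into 3 shares of €570,000: Romilly, Nadia, and Perrin each take €570,000.
Wyatt's share (€1,710,000) is divided into 2 shares of €855,000: Carmen takes €855,000; Leilani's €855,000 share passes to Leilani's issue.
Leilani's share (€855,000) is divided into 3 shares of €285,000: Celia, Teodor, and Matthias each take €285,000.
Hanna's share (€1,710,000) is divided into 3 shares of €570,000: Gideon and Erik each take €570,000; Lena's €570,000 share passes to Lena's issue.
Lena's share (€570,000) passes entirely to Rangi.

Romilly receives €570,000.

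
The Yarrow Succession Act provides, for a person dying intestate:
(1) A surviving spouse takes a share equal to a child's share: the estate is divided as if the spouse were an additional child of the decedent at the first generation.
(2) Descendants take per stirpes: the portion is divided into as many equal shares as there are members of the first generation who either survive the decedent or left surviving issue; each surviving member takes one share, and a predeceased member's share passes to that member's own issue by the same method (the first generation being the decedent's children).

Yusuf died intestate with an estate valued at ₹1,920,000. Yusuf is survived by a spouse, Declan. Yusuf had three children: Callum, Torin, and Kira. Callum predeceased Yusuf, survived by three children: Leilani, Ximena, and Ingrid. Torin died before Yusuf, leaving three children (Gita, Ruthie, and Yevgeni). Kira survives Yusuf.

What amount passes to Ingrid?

The spouse counts as an additional share at the children's level, so there are 4 primary shares of ₹480,000. Declan takes one such share (₹480,000).
The children's combined portion (₹1,440,000) is divided into 3 shares of ₹480,000: Kira takes ₹480,000; Callum's ₹480,000 share passes to Callum's issue; Torin's ₹480,000 share passes to Torin's issue.
Callum's share (₹480,000) is divided into 3 shares of ₹160,000: Leilani, Ximena, and Ingrid each take ₹160,000.
Torin's share (₹480,000) is divided into 3 shares of ₹160,000: Gita, Ruthie, and Yevgeni each take ₹160,000.

Ingrid receives ₹160,000.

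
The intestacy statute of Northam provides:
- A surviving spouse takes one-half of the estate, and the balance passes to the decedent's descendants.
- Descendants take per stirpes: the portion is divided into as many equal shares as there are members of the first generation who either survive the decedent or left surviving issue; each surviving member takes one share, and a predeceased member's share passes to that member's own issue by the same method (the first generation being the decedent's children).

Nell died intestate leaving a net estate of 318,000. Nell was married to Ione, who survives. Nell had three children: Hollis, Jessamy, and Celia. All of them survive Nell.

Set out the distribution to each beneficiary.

Ione: 159,000; Hollis: 53,000; Jessamy: 53,000; Celia: 53,000

Ione takes one-half of 318,000 = 159,000. The remaining 159,000 passes to the descendants.
The descendants' portion (159,000) is divided into 3 shares of 53,000: Hollis, Jessamy, and Celia each take 53,000.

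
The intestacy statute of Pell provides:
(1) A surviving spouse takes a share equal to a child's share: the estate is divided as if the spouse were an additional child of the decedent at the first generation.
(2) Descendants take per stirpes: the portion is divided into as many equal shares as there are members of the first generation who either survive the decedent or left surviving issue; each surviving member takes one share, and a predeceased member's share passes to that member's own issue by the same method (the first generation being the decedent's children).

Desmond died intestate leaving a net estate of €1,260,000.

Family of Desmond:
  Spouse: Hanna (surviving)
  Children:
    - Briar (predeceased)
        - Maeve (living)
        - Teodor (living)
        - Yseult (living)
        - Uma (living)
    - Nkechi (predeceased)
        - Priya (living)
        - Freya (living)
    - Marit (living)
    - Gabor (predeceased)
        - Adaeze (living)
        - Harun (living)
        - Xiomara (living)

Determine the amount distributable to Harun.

The spouse counts as an additional share at the children's level, so there are 5 primary shares of €252,000. Hanna takes one such share (€252,000).
The children's combined portion (€1,008,000) is divided into 4 shares of €252,000: Marit takes €252,000; Briar's €252,000 share passes to Briar's issue; Nkechi's €252,000 share passes to Nkechi's issue; Gabor's €252,000 share passes to Gabor's issue.
Briar's share (€252,000) is divided into 4 shares of €63,000: Maeve, Teodor, Yseult, and Uma each take €63,000.
Nkechi's share (€252,000) is divided into 2 shares of €126,000: Priya and Freya each take €126,000.
Gabor's share (€252,000) is divided into 3 shares of €84,000: Adaeze, Harun, and Xiomara each take €84,000.

Harun receives €84,000.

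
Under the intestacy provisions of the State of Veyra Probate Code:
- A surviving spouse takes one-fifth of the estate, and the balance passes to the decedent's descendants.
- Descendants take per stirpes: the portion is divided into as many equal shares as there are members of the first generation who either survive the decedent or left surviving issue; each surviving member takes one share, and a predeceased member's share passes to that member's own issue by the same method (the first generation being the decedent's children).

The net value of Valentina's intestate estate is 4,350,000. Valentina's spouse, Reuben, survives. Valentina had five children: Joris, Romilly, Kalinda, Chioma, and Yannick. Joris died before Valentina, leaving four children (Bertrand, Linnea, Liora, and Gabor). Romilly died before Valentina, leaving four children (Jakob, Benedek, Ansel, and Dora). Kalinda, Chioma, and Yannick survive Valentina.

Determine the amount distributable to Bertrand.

Reuben takes one-fifth of 4,350,000 = 870,000. The remaining 3,480,000 passes to the descendants.
The descendants' portion (3,480,000) is divided into 5 shares of 696,000: Kalinda, Chioma, and Yannick each take 696,000; Joris's 696,000 share passes to Joris's issue; Romilly's 696,000 share passes to Romilly's issue.
Joris's share (696,000) is divided into 4 shares of 174,000: Bertrand, Linnea, Liora, and Gabor each take 174,000.
Romilly's share (696,000) is divided into 4 shares of 174,000: Jakob, Benedek, Ansel, and Dora each take 174,000.

Bertrand receives 174,000.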